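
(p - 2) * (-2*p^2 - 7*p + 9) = -2*p^3 - 3*p^2 + 23*p - 18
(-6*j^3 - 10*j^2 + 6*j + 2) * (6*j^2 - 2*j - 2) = -36*j^5 - 48*j^4 + 68*j^3 + 20*j^2 - 16*j - 4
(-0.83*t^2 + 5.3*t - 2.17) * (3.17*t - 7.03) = -2.6311*t^3 + 22.6359*t^2 - 44.1379*t + 15.2551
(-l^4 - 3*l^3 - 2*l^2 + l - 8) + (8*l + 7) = -l^4 - 3*l^3 - 2*l^2 + 9*l - 1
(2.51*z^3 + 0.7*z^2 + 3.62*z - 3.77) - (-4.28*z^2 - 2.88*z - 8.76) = 2.51*z^3 + 4.98*z^2 + 6.5*z + 4.99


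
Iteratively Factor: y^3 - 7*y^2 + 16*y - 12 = (y - 3)*(y^2 - 4*y + 4) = (y - 3)*(y - 2)*(y - 2)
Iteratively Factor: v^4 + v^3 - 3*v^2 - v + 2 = (v + 1)*(v^3 - 3*v + 2) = (v - 1)*(v + 1)*(v^2 + v - 2) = (v - 1)*(v + 1)*(v + 2)*(v - 1)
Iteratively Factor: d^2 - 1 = (d + 1)*(d - 1)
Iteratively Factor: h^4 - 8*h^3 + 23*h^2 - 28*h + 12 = (h - 3)*(h^3 - 5*h^2 + 8*h - 4) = (h - 3)*(h - 1)*(h^2 - 4*h + 4) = (h - 3)*(h - 2)*(h - 1)*(h - 2)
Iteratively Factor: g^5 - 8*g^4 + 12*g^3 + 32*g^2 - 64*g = (g - 4)*(g^4 - 4*g^3 - 4*g^2 + 16*g) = (g - 4)*(g - 2)*(g^3 - 2*g^2 - 8*g) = (g - 4)*(g - 2)*(g + 2)*(g^2 - 4*g) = (g - 4)^2*(g - 2)*(g + 2)*(g)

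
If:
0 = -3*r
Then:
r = 0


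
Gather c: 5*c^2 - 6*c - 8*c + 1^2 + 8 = 5*c^2 - 14*c + 9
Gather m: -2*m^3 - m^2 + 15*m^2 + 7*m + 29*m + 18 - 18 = -2*m^3 + 14*m^2 + 36*m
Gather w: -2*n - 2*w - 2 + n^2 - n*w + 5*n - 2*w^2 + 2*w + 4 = n^2 - n*w + 3*n - 2*w^2 + 2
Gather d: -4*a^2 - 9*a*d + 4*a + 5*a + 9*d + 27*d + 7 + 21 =-4*a^2 + 9*a + d*(36 - 9*a) + 28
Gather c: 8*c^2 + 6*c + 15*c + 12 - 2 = 8*c^2 + 21*c + 10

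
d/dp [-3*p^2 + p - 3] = 1 - 6*p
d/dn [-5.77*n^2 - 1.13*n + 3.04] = -11.54*n - 1.13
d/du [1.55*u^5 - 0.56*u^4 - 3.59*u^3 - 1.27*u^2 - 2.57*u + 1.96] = 7.75*u^4 - 2.24*u^3 - 10.77*u^2 - 2.54*u - 2.57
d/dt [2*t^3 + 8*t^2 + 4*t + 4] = 6*t^2 + 16*t + 4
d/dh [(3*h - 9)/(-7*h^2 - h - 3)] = 3*(-7*h^2 - h + (h - 3)*(14*h + 1) - 3)/(7*h^2 + h + 3)^2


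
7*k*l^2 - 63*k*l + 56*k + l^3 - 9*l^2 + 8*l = (7*k + l)*(l - 8)*(l - 1)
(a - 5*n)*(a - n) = a^2 - 6*a*n + 5*n^2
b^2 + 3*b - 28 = (b - 4)*(b + 7)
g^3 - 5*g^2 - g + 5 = (g - 5)*(g - 1)*(g + 1)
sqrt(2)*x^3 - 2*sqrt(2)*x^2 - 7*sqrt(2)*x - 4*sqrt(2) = (x - 4)*(x + 1)*(sqrt(2)*x + sqrt(2))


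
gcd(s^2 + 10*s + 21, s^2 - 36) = 1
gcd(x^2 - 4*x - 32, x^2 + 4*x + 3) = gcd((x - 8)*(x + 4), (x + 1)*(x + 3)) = 1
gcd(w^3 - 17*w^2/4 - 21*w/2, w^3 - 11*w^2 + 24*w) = w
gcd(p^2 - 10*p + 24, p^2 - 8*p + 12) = p - 6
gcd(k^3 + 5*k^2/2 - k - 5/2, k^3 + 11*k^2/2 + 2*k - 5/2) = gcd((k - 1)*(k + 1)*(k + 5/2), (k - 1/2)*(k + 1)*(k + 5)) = k + 1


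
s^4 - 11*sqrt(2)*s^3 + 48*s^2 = s^2*(s - 8*sqrt(2))*(s - 3*sqrt(2))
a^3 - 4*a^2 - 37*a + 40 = (a - 8)*(a - 1)*(a + 5)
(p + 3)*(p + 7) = p^2 + 10*p + 21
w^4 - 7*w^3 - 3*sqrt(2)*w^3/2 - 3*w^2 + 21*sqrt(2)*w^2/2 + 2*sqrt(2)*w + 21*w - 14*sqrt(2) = (w - 7)*(w - 2*sqrt(2))*(w - sqrt(2)/2)*(w + sqrt(2))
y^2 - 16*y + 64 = (y - 8)^2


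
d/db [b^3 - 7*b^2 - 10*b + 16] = 3*b^2 - 14*b - 10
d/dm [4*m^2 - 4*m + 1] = 8*m - 4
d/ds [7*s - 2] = 7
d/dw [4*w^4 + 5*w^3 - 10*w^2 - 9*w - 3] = 16*w^3 + 15*w^2 - 20*w - 9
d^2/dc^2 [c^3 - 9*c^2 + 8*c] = 6*c - 18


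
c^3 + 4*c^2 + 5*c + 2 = (c + 1)^2*(c + 2)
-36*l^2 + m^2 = (-6*l + m)*(6*l + m)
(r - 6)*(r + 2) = r^2 - 4*r - 12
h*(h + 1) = h^2 + h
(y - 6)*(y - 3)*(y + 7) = y^3 - 2*y^2 - 45*y + 126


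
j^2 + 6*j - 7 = (j - 1)*(j + 7)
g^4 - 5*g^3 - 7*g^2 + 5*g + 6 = (g - 6)*(g - 1)*(g + 1)^2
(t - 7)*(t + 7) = t^2 - 49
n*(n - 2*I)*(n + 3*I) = n^3 + I*n^2 + 6*n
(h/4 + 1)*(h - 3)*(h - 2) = h^3/4 - h^2/4 - 7*h/2 + 6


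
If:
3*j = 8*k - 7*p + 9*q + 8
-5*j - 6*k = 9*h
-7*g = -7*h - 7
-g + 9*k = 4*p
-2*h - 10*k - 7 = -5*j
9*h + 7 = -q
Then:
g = 6260/22719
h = -16459/22719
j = 9325/7573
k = 1376/22719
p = 1531/22719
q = -3634/7573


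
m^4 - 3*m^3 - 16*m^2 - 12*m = m*(m - 6)*(m + 1)*(m + 2)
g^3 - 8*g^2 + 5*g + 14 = (g - 7)*(g - 2)*(g + 1)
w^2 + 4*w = w*(w + 4)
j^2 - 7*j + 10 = (j - 5)*(j - 2)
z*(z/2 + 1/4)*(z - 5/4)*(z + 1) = z^4/2 + z^3/8 - 11*z^2/16 - 5*z/16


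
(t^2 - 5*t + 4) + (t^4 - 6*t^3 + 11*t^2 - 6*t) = t^4 - 6*t^3 + 12*t^2 - 11*t + 4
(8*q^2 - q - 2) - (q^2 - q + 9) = 7*q^2 - 11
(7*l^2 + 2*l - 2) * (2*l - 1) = 14*l^3 - 3*l^2 - 6*l + 2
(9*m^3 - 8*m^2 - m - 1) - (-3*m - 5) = 9*m^3 - 8*m^2 + 2*m + 4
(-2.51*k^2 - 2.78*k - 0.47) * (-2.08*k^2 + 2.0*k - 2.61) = 5.2208*k^4 + 0.7624*k^3 + 1.9687*k^2 + 6.3158*k + 1.2267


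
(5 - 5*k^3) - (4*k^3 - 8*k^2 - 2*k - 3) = -9*k^3 + 8*k^2 + 2*k + 8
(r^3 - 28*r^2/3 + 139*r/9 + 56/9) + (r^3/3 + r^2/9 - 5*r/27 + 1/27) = 4*r^3/3 - 83*r^2/9 + 412*r/27 + 169/27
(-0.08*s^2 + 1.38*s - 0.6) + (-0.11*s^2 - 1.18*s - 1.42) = -0.19*s^2 + 0.2*s - 2.02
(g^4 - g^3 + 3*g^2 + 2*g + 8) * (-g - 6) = -g^5 - 5*g^4 + 3*g^3 - 20*g^2 - 20*g - 48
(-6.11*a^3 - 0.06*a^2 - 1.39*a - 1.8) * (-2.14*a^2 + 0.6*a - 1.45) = 13.0754*a^5 - 3.5376*a^4 + 11.7981*a^3 + 3.105*a^2 + 0.9355*a + 2.61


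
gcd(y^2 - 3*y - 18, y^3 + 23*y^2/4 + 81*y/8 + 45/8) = y + 3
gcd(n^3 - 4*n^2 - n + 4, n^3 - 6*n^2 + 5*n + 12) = n^2 - 3*n - 4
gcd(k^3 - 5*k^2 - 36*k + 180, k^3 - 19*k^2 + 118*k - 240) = k^2 - 11*k + 30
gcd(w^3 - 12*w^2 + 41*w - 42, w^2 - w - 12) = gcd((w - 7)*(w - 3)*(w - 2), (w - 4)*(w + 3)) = 1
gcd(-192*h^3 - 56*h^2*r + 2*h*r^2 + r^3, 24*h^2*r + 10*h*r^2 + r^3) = 24*h^2 + 10*h*r + r^2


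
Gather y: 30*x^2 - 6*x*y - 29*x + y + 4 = 30*x^2 - 29*x + y*(1 - 6*x) + 4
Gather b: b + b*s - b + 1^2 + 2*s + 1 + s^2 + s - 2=b*s + s^2 + 3*s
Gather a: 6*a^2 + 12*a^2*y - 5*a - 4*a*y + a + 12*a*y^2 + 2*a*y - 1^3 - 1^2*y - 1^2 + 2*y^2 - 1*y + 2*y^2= a^2*(12*y + 6) + a*(12*y^2 - 2*y - 4) + 4*y^2 - 2*y - 2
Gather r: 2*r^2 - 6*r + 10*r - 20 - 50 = 2*r^2 + 4*r - 70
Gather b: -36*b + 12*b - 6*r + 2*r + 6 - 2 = -24*b - 4*r + 4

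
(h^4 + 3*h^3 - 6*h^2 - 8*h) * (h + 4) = h^5 + 7*h^4 + 6*h^3 - 32*h^2 - 32*h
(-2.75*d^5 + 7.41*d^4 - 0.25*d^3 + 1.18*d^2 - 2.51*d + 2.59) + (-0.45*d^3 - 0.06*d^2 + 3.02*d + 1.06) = -2.75*d^5 + 7.41*d^4 - 0.7*d^3 + 1.12*d^2 + 0.51*d + 3.65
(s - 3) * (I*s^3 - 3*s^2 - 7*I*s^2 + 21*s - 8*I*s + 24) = I*s^4 - 3*s^3 - 10*I*s^3 + 30*s^2 + 13*I*s^2 - 39*s + 24*I*s - 72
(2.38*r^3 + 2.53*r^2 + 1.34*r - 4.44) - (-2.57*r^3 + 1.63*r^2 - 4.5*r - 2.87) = 4.95*r^3 + 0.9*r^2 + 5.84*r - 1.57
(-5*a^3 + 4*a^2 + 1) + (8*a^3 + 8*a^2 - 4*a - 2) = 3*a^3 + 12*a^2 - 4*a - 1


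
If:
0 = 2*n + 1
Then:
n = -1/2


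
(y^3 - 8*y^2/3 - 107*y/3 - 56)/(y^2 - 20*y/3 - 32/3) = (3*y^2 + 16*y + 21)/(3*y + 4)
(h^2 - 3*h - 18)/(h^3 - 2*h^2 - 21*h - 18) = 1/(h + 1)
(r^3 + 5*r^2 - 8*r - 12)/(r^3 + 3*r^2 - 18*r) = (r^2 - r - 2)/(r*(r - 3))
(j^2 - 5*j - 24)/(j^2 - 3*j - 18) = (j - 8)/(j - 6)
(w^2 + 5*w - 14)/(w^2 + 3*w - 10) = (w + 7)/(w + 5)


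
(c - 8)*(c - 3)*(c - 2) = c^3 - 13*c^2 + 46*c - 48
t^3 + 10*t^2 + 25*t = t*(t + 5)^2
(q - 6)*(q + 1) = q^2 - 5*q - 6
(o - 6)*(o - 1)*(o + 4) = o^3 - 3*o^2 - 22*o + 24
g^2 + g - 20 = (g - 4)*(g + 5)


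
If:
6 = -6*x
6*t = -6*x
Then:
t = 1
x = -1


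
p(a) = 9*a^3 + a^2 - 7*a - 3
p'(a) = 27*a^2 + 2*a - 7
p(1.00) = 0.00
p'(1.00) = 22.00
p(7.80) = 4274.21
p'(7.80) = 1651.28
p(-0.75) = -0.98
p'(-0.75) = 6.69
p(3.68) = 433.31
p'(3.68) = 366.00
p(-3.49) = -348.97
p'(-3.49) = 314.88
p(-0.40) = -0.62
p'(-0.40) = -3.48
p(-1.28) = -11.28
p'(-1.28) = 34.68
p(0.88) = -2.25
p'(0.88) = 15.67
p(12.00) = 15609.00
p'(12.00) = 3905.00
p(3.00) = 228.00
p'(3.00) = 242.00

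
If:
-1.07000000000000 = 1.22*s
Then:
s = -0.88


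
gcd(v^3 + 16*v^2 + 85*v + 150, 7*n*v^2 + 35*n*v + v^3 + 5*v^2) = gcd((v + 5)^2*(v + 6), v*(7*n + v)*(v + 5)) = v + 5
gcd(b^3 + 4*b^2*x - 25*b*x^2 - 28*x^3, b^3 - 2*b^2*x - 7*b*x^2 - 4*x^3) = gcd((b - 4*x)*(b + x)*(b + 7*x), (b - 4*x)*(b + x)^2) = -b^2 + 3*b*x + 4*x^2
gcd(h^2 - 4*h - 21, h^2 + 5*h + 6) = h + 3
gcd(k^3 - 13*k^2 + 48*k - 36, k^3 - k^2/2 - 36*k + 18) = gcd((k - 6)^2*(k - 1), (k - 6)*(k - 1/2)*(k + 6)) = k - 6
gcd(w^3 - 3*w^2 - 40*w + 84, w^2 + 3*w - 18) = w + 6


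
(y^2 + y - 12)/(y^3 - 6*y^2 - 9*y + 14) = (y^2 + y - 12)/(y^3 - 6*y^2 - 9*y + 14)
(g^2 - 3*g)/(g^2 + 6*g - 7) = g*(g - 3)/(g^2 + 6*g - 7)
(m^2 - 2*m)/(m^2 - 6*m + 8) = m/(m - 4)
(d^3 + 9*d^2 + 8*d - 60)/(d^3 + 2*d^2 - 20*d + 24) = (d + 5)/(d - 2)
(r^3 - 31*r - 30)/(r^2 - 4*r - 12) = (r^2 + 6*r + 5)/(r + 2)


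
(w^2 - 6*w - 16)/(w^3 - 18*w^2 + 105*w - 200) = (w + 2)/(w^2 - 10*w + 25)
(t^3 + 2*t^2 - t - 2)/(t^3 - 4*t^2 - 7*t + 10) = (t + 1)/(t - 5)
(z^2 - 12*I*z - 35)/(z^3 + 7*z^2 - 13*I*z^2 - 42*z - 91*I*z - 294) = (z - 5*I)/(z^2 + z*(7 - 6*I) - 42*I)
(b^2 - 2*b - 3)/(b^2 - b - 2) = (b - 3)/(b - 2)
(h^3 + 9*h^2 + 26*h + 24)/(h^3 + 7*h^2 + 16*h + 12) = (h + 4)/(h + 2)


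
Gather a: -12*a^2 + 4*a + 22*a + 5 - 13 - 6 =-12*a^2 + 26*a - 14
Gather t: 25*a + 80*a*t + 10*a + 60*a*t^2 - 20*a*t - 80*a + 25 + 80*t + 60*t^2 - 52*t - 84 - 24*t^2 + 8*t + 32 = -45*a + t^2*(60*a + 36) + t*(60*a + 36) - 27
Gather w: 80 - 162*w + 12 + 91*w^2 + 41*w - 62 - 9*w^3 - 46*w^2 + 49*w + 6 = -9*w^3 + 45*w^2 - 72*w + 36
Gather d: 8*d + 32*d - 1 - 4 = 40*d - 5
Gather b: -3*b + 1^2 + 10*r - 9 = -3*b + 10*r - 8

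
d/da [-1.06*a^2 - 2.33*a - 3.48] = -2.12*a - 2.33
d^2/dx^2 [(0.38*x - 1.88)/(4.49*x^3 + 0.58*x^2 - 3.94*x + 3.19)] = (45.965028*x^5 - 448.87428*x^4 - 64.633816*x^3 + 130.44204*x^2 + 183.123168*x - 41.859848)/(90.518849*x^9 + 35.078574*x^8 - 233.761074*x^7 + 131.563981*x^6 + 254.971032*x^5 - 308.367672*x^4 + 32.170355*x^3 + 166.267266*x^2 - 120.281502*x + 32.461759)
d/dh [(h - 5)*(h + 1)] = 2*h - 4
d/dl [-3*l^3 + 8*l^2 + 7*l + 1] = -9*l^2 + 16*l + 7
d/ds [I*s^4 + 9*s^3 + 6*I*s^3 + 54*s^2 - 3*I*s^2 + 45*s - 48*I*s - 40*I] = 4*I*s^3 + s^2*(27 + 18*I) + 6*s*(18 - I) + 45 - 48*I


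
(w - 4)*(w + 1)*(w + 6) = w^3 + 3*w^2 - 22*w - 24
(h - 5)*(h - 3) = h^2 - 8*h + 15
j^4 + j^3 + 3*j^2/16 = j^2*(j + 1/4)*(j + 3/4)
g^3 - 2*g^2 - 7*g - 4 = (g - 4)*(g + 1)^2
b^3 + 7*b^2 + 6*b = b*(b + 1)*(b + 6)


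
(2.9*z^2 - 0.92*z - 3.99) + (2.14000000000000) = 2.9*z^2 - 0.92*z - 1.85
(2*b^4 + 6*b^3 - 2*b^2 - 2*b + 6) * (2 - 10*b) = -20*b^5 - 56*b^4 + 32*b^3 + 16*b^2 - 64*b + 12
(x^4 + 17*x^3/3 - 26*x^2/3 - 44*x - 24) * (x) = x^5 + 17*x^4/3 - 26*x^3/3 - 44*x^2 - 24*x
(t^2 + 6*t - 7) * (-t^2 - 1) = -t^4 - 6*t^3 + 6*t^2 - 6*t + 7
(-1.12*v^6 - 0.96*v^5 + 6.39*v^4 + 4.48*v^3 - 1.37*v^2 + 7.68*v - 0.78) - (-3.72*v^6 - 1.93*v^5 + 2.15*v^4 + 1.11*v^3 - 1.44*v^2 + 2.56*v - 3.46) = 2.6*v^6 + 0.97*v^5 + 4.24*v^4 + 3.37*v^3 + 0.0699999999999998*v^2 + 5.12*v + 2.68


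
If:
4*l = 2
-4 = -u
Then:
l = 1/2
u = 4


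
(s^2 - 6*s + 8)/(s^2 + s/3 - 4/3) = 3*(s^2 - 6*s + 8)/(3*s^2 + s - 4)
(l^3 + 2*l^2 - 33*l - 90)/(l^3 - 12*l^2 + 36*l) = (l^2 + 8*l + 15)/(l*(l - 6))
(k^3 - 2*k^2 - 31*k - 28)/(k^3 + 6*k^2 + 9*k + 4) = (k - 7)/(k + 1)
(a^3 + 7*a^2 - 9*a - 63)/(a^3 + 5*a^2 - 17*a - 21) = (a + 3)/(a + 1)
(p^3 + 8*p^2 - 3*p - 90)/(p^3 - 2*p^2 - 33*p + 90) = (p + 5)/(p - 5)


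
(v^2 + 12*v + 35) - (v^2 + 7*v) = 5*v + 35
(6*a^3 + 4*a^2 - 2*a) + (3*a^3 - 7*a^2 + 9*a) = 9*a^3 - 3*a^2 + 7*a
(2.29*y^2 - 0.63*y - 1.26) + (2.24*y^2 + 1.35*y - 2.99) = 4.53*y^2 + 0.72*y - 4.25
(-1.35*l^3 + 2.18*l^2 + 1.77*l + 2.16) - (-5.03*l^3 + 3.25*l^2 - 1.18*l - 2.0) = 3.68*l^3 - 1.07*l^2 + 2.95*l + 4.16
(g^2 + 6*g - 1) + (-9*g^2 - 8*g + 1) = -8*g^2 - 2*g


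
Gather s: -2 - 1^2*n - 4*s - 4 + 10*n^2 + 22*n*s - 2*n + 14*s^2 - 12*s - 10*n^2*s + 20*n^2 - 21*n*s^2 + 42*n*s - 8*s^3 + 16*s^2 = 30*n^2 - 3*n - 8*s^3 + s^2*(30 - 21*n) + s*(-10*n^2 + 64*n - 16) - 6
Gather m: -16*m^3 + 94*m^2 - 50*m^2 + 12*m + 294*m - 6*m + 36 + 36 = -16*m^3 + 44*m^2 + 300*m + 72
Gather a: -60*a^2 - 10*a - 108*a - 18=-60*a^2 - 118*a - 18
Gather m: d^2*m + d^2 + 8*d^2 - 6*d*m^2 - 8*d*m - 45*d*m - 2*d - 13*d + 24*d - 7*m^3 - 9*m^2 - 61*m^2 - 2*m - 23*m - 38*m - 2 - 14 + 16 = 9*d^2 + 9*d - 7*m^3 + m^2*(-6*d - 70) + m*(d^2 - 53*d - 63)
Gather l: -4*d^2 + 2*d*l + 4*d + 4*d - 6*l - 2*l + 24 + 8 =-4*d^2 + 8*d + l*(2*d - 8) + 32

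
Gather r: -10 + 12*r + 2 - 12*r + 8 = 0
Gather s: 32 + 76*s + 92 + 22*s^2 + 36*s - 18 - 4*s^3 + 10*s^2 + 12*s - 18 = -4*s^3 + 32*s^2 + 124*s + 88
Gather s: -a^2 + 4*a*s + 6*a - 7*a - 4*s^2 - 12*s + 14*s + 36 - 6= -a^2 - a - 4*s^2 + s*(4*a + 2) + 30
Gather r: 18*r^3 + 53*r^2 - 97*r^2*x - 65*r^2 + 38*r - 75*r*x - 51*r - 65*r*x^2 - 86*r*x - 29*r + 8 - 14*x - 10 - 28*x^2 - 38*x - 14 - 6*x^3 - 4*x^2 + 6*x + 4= 18*r^3 + r^2*(-97*x - 12) + r*(-65*x^2 - 161*x - 42) - 6*x^3 - 32*x^2 - 46*x - 12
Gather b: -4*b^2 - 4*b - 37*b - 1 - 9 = -4*b^2 - 41*b - 10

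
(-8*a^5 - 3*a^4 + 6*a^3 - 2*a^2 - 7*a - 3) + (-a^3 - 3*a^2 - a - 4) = -8*a^5 - 3*a^4 + 5*a^3 - 5*a^2 - 8*a - 7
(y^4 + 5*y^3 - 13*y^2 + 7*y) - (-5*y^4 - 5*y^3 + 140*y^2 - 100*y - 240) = 6*y^4 + 10*y^3 - 153*y^2 + 107*y + 240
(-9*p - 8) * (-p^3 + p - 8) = 9*p^4 + 8*p^3 - 9*p^2 + 64*p + 64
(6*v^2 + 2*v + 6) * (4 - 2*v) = -12*v^3 + 20*v^2 - 4*v + 24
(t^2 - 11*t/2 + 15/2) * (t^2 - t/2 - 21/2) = t^4 - 6*t^3 - t^2/4 + 54*t - 315/4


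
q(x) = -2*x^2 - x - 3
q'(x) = -4*x - 1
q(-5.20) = -51.88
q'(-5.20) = 19.80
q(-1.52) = -6.10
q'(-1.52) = 5.08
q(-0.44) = -2.95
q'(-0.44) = 0.76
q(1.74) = -10.80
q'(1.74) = -7.96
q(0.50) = -4.00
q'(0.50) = -3.00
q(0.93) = -5.66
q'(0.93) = -4.72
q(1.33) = -7.87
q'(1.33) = -6.32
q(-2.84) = -16.29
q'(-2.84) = 10.36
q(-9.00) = -156.00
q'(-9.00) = 35.00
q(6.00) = -81.00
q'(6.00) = -25.00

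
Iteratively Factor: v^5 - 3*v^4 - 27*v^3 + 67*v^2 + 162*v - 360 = (v - 5)*(v^4 + 2*v^3 - 17*v^2 - 18*v + 72) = (v - 5)*(v + 4)*(v^3 - 2*v^2 - 9*v + 18) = (v - 5)*(v + 3)*(v + 4)*(v^2 - 5*v + 6) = (v - 5)*(v - 3)*(v + 3)*(v + 4)*(v - 2)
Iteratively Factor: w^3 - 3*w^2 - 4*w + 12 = (w - 2)*(w^2 - w - 6) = (w - 2)*(w + 2)*(w - 3)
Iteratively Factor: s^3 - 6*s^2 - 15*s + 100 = (s - 5)*(s^2 - s - 20) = (s - 5)*(s + 4)*(s - 5)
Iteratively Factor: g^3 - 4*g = (g)*(g^2 - 4) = g*(g - 2)*(g + 2)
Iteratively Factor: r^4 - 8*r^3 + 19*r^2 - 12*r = (r - 4)*(r^3 - 4*r^2 + 3*r) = (r - 4)*(r - 1)*(r^2 - 3*r) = (r - 4)*(r - 3)*(r - 1)*(r)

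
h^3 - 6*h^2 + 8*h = h*(h - 4)*(h - 2)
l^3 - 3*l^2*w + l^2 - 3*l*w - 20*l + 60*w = (l - 4)*(l + 5)*(l - 3*w)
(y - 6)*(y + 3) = y^2 - 3*y - 18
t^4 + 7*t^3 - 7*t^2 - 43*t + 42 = (t - 2)*(t - 1)*(t + 3)*(t + 7)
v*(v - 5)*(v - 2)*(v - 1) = v^4 - 8*v^3 + 17*v^2 - 10*v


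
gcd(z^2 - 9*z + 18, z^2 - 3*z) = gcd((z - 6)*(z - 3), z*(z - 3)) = z - 3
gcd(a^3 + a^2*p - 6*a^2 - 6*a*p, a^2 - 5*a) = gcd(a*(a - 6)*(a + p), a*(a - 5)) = a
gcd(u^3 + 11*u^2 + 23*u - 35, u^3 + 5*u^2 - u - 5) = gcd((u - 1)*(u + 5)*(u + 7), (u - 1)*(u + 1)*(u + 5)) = u^2 + 4*u - 5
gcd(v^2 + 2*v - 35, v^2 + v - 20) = 1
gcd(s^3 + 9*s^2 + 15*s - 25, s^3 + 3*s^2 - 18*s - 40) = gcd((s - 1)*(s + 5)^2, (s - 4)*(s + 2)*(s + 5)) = s + 5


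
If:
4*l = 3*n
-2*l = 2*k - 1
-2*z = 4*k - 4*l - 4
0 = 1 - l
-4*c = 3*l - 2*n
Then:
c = -1/12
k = -1/2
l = 1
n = 4/3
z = 5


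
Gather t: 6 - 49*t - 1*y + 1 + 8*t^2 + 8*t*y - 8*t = 8*t^2 + t*(8*y - 57) - y + 7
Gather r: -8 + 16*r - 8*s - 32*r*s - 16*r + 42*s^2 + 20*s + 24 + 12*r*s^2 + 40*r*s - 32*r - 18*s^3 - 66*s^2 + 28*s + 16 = r*(12*s^2 + 8*s - 32) - 18*s^3 - 24*s^2 + 40*s + 32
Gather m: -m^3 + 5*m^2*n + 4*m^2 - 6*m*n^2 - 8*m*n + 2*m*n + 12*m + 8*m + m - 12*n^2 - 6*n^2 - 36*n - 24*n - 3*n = -m^3 + m^2*(5*n + 4) + m*(-6*n^2 - 6*n + 21) - 18*n^2 - 63*n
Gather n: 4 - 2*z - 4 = -2*z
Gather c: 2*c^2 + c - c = 2*c^2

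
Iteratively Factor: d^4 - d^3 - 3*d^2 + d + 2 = (d + 1)*(d^3 - 2*d^2 - d + 2) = (d - 1)*(d + 1)*(d^2 - d - 2) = (d - 2)*(d - 1)*(d + 1)*(d + 1)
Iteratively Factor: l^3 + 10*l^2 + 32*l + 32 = (l + 4)*(l^2 + 6*l + 8) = (l + 2)*(l + 4)*(l + 4)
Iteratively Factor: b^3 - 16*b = (b + 4)*(b^2 - 4*b) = (b - 4)*(b + 4)*(b)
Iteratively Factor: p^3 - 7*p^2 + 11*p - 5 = (p - 1)*(p^2 - 6*p + 5) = (p - 5)*(p - 1)*(p - 1)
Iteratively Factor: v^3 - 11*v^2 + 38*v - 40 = (v - 2)*(v^2 - 9*v + 20) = (v - 4)*(v - 2)*(v - 5)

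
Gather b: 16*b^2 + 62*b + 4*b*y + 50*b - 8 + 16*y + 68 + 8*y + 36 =16*b^2 + b*(4*y + 112) + 24*y + 96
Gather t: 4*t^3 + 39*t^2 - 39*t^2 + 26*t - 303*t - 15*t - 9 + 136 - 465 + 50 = 4*t^3 - 292*t - 288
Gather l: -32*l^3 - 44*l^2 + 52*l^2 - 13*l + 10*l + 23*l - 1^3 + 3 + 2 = -32*l^3 + 8*l^2 + 20*l + 4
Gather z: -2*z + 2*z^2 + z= 2*z^2 - z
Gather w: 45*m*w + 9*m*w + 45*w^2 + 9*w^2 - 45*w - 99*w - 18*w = 54*w^2 + w*(54*m - 162)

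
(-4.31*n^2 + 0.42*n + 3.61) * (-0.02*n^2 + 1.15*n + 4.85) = 0.0862*n^4 - 4.9649*n^3 - 20.4927*n^2 + 6.1885*n + 17.5085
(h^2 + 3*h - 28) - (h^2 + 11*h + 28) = -8*h - 56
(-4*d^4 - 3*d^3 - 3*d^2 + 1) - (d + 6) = -4*d^4 - 3*d^3 - 3*d^2 - d - 5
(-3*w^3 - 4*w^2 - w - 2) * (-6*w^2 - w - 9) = 18*w^5 + 27*w^4 + 37*w^3 + 49*w^2 + 11*w + 18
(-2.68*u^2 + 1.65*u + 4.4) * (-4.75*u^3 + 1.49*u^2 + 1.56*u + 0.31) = 12.73*u^5 - 11.8307*u^4 - 22.6223*u^3 + 8.2992*u^2 + 7.3755*u + 1.364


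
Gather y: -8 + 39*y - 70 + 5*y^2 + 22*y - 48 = 5*y^2 + 61*y - 126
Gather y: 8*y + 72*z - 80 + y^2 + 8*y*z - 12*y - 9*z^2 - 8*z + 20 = y^2 + y*(8*z - 4) - 9*z^2 + 64*z - 60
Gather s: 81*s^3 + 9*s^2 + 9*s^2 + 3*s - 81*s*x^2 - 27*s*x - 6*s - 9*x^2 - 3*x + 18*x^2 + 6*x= 81*s^3 + 18*s^2 + s*(-81*x^2 - 27*x - 3) + 9*x^2 + 3*x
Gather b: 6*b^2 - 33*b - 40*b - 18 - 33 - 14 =6*b^2 - 73*b - 65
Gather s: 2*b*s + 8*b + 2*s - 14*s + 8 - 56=8*b + s*(2*b - 12) - 48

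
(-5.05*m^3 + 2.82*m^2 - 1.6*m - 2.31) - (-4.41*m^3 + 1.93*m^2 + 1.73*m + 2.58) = -0.64*m^3 + 0.89*m^2 - 3.33*m - 4.89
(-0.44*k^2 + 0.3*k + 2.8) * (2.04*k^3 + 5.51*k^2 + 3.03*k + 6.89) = -0.8976*k^5 - 1.8124*k^4 + 6.0318*k^3 + 13.3054*k^2 + 10.551*k + 19.292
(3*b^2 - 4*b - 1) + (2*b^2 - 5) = 5*b^2 - 4*b - 6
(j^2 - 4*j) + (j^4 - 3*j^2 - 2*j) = j^4 - 2*j^2 - 6*j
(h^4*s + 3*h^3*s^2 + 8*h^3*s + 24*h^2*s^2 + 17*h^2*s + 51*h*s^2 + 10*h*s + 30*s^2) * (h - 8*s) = h^5*s - 5*h^4*s^2 + 8*h^4*s - 24*h^3*s^3 - 40*h^3*s^2 + 17*h^3*s - 192*h^2*s^3 - 85*h^2*s^2 + 10*h^2*s - 408*h*s^3 - 50*h*s^2 - 240*s^3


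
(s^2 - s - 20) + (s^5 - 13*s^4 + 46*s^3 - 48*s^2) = s^5 - 13*s^4 + 46*s^3 - 47*s^2 - s - 20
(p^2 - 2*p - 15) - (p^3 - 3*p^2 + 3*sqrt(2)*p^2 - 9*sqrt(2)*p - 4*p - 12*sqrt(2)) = -p^3 - 3*sqrt(2)*p^2 + 4*p^2 + 2*p + 9*sqrt(2)*p - 15 + 12*sqrt(2)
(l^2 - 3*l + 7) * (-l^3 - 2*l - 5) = -l^5 + 3*l^4 - 9*l^3 + l^2 + l - 35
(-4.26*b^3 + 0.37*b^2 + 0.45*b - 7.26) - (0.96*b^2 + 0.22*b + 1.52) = -4.26*b^3 - 0.59*b^2 + 0.23*b - 8.78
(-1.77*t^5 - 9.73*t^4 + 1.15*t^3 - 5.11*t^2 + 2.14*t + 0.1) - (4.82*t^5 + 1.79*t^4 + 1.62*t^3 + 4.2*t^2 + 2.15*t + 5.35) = -6.59*t^5 - 11.52*t^4 - 0.47*t^3 - 9.31*t^2 - 0.00999999999999979*t - 5.25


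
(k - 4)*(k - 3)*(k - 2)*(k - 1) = k^4 - 10*k^3 + 35*k^2 - 50*k + 24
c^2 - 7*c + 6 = (c - 6)*(c - 1)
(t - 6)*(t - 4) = t^2 - 10*t + 24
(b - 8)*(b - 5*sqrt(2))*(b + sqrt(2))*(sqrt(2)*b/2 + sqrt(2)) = sqrt(2)*b^4/2 - 3*sqrt(2)*b^3 - 4*b^3 - 13*sqrt(2)*b^2 + 24*b^2 + 30*sqrt(2)*b + 64*b + 80*sqrt(2)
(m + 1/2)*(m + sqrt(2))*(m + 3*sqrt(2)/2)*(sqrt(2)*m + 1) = sqrt(2)*m^4 + sqrt(2)*m^3/2 + 6*m^3 + 3*m^2 + 11*sqrt(2)*m^2/2 + 3*m + 11*sqrt(2)*m/4 + 3/2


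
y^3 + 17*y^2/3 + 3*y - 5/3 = (y - 1/3)*(y + 1)*(y + 5)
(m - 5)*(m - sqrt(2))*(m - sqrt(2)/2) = m^3 - 5*m^2 - 3*sqrt(2)*m^2/2 + m + 15*sqrt(2)*m/2 - 5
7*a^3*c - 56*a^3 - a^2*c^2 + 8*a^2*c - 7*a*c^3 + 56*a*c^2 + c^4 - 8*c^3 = (-7*a + c)*(-a + c)*(a + c)*(c - 8)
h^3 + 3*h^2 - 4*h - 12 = (h - 2)*(h + 2)*(h + 3)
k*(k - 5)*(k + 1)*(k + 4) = k^4 - 21*k^2 - 20*k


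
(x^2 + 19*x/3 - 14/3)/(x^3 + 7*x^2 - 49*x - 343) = (x - 2/3)/(x^2 - 49)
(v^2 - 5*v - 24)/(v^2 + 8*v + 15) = (v - 8)/(v + 5)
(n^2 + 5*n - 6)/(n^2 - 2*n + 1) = (n + 6)/(n - 1)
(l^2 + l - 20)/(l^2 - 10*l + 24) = (l + 5)/(l - 6)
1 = 1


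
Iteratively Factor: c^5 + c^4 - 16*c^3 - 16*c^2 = (c + 4)*(c^4 - 3*c^3 - 4*c^2) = (c - 4)*(c + 4)*(c^3 + c^2) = c*(c - 4)*(c + 4)*(c^2 + c) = c^2*(c - 4)*(c + 4)*(c + 1)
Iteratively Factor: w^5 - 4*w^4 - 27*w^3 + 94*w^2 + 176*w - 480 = (w + 4)*(w^4 - 8*w^3 + 5*w^2 + 74*w - 120) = (w - 2)*(w + 4)*(w^3 - 6*w^2 - 7*w + 60) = (w - 5)*(w - 2)*(w + 4)*(w^2 - w - 12) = (w - 5)*(w - 2)*(w + 3)*(w + 4)*(w - 4)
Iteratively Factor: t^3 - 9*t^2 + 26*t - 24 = (t - 4)*(t^2 - 5*t + 6) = (t - 4)*(t - 2)*(t - 3)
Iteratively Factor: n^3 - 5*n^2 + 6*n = (n - 2)*(n^2 - 3*n) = (n - 3)*(n - 2)*(n)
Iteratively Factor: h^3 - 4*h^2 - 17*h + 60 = (h - 5)*(h^2 + h - 12) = (h - 5)*(h + 4)*(h - 3)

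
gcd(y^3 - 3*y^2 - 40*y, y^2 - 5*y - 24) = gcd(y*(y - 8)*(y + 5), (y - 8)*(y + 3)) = y - 8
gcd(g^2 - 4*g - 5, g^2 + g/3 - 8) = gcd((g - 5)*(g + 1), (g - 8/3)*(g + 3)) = 1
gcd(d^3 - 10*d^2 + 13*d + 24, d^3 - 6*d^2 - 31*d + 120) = d^2 - 11*d + 24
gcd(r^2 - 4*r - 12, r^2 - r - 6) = r + 2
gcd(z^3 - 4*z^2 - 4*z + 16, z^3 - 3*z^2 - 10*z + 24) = z^2 - 6*z + 8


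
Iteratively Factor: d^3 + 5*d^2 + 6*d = (d + 3)*(d^2 + 2*d) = (d + 2)*(d + 3)*(d)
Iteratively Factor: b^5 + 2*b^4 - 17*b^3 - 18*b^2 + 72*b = (b + 3)*(b^4 - b^3 - 14*b^2 + 24*b) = b*(b + 3)*(b^3 - b^2 - 14*b + 24) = b*(b + 3)*(b + 4)*(b^2 - 5*b + 6) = b*(b - 2)*(b + 3)*(b + 4)*(b - 3)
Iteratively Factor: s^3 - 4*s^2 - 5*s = (s)*(s^2 - 4*s - 5) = s*(s + 1)*(s - 5)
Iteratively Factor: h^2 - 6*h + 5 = (h - 5)*(h - 1)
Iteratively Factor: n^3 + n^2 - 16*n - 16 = (n + 1)*(n^2 - 16) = (n + 1)*(n + 4)*(n - 4)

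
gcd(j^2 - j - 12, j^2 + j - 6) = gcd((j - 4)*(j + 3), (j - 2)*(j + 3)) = j + 3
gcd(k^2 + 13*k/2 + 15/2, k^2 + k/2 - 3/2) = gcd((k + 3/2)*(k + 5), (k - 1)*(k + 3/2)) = k + 3/2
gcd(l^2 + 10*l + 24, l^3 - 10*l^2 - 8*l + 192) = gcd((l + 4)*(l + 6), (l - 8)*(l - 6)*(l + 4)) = l + 4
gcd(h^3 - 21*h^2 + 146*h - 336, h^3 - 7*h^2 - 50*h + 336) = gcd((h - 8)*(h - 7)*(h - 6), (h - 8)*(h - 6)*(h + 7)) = h^2 - 14*h + 48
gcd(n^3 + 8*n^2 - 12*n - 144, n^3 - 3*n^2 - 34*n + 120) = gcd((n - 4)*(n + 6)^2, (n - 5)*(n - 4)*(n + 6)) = n^2 + 2*n - 24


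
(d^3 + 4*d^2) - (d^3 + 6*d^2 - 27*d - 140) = -2*d^2 + 27*d + 140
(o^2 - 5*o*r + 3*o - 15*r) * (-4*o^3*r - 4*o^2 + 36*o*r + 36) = -4*o^5*r + 20*o^4*r^2 - 12*o^4*r - 4*o^4 + 60*o^3*r^2 + 56*o^3*r - 12*o^3 - 180*o^2*r^2 + 168*o^2*r + 36*o^2 - 540*o*r^2 - 180*o*r + 108*o - 540*r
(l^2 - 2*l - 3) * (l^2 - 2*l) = l^4 - 4*l^3 + l^2 + 6*l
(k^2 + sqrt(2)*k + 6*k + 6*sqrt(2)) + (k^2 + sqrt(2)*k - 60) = 2*k^2 + 2*sqrt(2)*k + 6*k - 60 + 6*sqrt(2)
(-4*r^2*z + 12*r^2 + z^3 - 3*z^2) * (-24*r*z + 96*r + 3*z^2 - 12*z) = 96*r^3*z^2 - 672*r^3*z + 1152*r^3 - 12*r^2*z^3 + 84*r^2*z^2 - 144*r^2*z - 24*r*z^4 + 168*r*z^3 - 288*r*z^2 + 3*z^5 - 21*z^4 + 36*z^3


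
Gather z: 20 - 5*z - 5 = 15 - 5*z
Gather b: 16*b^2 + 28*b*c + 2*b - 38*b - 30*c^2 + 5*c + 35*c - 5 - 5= 16*b^2 + b*(28*c - 36) - 30*c^2 + 40*c - 10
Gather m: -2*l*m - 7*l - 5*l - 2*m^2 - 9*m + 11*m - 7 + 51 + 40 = -12*l - 2*m^2 + m*(2 - 2*l) + 84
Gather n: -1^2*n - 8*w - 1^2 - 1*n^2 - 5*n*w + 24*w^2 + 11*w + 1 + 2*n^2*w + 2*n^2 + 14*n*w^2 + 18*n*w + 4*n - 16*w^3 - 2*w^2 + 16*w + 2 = n^2*(2*w + 1) + n*(14*w^2 + 13*w + 3) - 16*w^3 + 22*w^2 + 19*w + 2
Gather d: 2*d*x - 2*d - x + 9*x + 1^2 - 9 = d*(2*x - 2) + 8*x - 8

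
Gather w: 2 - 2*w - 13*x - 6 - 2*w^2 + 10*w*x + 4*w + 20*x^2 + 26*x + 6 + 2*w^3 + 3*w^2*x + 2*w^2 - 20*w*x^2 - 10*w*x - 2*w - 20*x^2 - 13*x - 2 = 2*w^3 + 3*w^2*x - 20*w*x^2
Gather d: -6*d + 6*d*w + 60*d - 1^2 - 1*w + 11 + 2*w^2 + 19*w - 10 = d*(6*w + 54) + 2*w^2 + 18*w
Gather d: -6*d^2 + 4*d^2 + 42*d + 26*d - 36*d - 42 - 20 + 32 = -2*d^2 + 32*d - 30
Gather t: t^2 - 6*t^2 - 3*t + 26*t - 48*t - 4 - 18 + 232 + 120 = -5*t^2 - 25*t + 330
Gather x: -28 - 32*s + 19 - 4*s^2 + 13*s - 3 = -4*s^2 - 19*s - 12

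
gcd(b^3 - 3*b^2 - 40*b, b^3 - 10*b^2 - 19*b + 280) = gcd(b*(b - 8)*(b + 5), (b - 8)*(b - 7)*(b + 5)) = b^2 - 3*b - 40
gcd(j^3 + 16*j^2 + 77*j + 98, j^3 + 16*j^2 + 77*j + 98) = j^3 + 16*j^2 + 77*j + 98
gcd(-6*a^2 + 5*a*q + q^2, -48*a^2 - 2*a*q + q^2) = 6*a + q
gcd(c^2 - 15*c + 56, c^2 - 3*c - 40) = c - 8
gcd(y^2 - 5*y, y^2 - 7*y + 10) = y - 5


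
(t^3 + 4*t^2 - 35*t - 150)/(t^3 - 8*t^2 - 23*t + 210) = (t + 5)/(t - 7)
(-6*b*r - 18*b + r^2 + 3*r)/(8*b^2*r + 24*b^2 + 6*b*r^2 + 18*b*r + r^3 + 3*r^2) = (-6*b + r)/(8*b^2 + 6*b*r + r^2)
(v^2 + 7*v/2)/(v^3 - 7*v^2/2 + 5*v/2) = (2*v + 7)/(2*v^2 - 7*v + 5)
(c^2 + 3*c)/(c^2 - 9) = c/(c - 3)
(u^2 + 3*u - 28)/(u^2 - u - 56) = (u - 4)/(u - 8)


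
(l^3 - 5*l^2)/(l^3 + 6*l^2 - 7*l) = l*(l - 5)/(l^2 + 6*l - 7)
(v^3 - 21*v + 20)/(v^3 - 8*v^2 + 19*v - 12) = (v + 5)/(v - 3)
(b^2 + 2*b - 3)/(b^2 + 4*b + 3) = (b - 1)/(b + 1)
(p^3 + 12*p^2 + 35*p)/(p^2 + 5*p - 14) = p*(p + 5)/(p - 2)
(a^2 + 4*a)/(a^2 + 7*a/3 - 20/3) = 3*a/(3*a - 5)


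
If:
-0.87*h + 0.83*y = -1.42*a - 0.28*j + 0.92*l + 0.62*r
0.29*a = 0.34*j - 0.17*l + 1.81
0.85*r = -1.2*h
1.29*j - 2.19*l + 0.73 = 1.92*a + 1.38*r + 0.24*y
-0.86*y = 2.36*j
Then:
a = 3.26151458232575 - 0.4677760225151*y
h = 8.55365473561607 - 0.0187814710311623*y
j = -0.364406779661017*y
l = 0.0691573026154891*y + 5.0832986536796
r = 0.0265150179263467*y - 12.0757478620462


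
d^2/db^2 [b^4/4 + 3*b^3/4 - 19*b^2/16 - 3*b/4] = 3*b^2 + 9*b/2 - 19/8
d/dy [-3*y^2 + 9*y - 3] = 9 - 6*y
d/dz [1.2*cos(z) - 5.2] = -1.2*sin(z)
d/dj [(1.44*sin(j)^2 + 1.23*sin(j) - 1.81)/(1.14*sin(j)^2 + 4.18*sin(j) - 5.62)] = (4.617*sin(j)^2 - 12.0588*sin(j) + 0.653199999999999)*cos(j)/(1.2996*sin(j)^4 + 9.5304*sin(j)^3 + 4.6588*sin(j)^2 - 46.9832*sin(j) + 31.5844)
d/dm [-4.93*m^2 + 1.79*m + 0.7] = 1.79 - 9.86*m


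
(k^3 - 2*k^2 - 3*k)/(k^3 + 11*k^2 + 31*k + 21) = k*(k - 3)/(k^2 + 10*k + 21)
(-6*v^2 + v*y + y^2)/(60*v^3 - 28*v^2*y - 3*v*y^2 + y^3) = (3*v + y)/(-30*v^2 - v*y + y^2)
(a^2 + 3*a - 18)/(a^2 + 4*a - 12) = (a - 3)/(a - 2)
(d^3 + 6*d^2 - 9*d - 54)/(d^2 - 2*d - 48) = (d^2 - 9)/(d - 8)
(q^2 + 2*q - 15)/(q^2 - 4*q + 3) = (q + 5)/(q - 1)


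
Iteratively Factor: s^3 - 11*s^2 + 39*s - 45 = (s - 5)*(s^2 - 6*s + 9) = (s - 5)*(s - 3)*(s - 3)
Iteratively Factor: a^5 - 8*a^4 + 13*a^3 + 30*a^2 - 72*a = (a)*(a^4 - 8*a^3 + 13*a^2 + 30*a - 72) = a*(a - 4)*(a^3 - 4*a^2 - 3*a + 18) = a*(a - 4)*(a + 2)*(a^2 - 6*a + 9) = a*(a - 4)*(a - 3)*(a + 2)*(a - 3)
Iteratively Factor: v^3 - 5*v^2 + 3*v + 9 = (v - 3)*(v^2 - 2*v - 3) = (v - 3)*(v + 1)*(v - 3)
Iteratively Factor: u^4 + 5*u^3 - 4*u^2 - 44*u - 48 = (u + 4)*(u^3 + u^2 - 8*u - 12) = (u + 2)*(u + 4)*(u^2 - u - 6) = (u + 2)^2*(u + 4)*(u - 3)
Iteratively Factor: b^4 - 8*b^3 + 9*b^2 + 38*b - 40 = (b - 1)*(b^3 - 7*b^2 + 2*b + 40) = (b - 1)*(b + 2)*(b^2 - 9*b + 20) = (b - 5)*(b - 1)*(b + 2)*(b - 4)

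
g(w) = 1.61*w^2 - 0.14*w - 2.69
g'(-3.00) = -9.80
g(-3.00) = 12.22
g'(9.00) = 28.84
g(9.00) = 126.46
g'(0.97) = 2.98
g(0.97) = -1.31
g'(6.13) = 19.60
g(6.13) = 56.95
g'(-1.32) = -4.39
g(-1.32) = 0.30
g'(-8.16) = -26.42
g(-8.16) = 105.66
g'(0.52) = 1.53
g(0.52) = -2.33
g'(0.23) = 0.60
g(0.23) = -2.64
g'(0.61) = 1.82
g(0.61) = -2.18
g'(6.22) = 19.89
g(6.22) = 58.73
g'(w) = 3.22*w - 0.14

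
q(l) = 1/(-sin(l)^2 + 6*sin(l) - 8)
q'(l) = (2*sin(l)*cos(l) - 6*cos(l))/(-sin(l)^2 + 6*sin(l) - 8)^2 = 2*(sin(l) - 3)*cos(l)/(sin(l)^2 - 6*sin(l) + 8)^2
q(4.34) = -0.07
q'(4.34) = 0.01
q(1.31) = -0.32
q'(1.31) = -0.11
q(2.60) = -0.19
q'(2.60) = 0.16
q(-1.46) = -0.07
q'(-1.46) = -0.00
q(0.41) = -0.17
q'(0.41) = -0.14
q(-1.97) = -0.07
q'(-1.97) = 0.01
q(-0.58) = -0.09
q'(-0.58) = -0.04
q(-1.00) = -0.07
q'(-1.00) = -0.02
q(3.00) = -0.14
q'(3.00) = 0.11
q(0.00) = -0.12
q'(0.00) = -0.09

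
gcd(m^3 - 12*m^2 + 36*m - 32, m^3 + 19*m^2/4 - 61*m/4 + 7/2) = m - 2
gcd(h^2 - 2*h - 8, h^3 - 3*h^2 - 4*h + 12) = h + 2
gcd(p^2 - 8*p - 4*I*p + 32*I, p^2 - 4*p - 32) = p - 8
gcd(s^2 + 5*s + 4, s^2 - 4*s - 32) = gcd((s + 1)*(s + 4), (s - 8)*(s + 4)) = s + 4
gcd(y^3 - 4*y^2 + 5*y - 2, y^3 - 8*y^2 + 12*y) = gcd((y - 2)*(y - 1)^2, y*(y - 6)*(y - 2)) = y - 2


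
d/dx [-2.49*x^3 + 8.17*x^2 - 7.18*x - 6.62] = -7.47*x^2 + 16.34*x - 7.18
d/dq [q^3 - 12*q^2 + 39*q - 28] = 3*q^2 - 24*q + 39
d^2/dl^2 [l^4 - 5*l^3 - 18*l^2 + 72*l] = 12*l^2 - 30*l - 36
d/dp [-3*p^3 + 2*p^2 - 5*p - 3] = -9*p^2 + 4*p - 5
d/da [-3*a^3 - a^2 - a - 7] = -9*a^2 - 2*a - 1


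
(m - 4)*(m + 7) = m^2 + 3*m - 28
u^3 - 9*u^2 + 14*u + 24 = (u - 6)*(u - 4)*(u + 1)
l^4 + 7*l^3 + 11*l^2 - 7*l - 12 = (l - 1)*(l + 1)*(l + 3)*(l + 4)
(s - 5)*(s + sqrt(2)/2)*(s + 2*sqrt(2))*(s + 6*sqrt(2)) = s^4 - 5*s^3 + 17*sqrt(2)*s^3/2 - 85*sqrt(2)*s^2/2 + 32*s^2 - 160*s + 12*sqrt(2)*s - 60*sqrt(2)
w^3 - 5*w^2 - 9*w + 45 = (w - 5)*(w - 3)*(w + 3)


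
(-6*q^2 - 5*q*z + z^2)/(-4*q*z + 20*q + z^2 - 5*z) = (6*q^2 + 5*q*z - z^2)/(4*q*z - 20*q - z^2 + 5*z)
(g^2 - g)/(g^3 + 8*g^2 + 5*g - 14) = g/(g^2 + 9*g + 14)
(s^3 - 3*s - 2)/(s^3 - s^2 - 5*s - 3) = (s - 2)/(s - 3)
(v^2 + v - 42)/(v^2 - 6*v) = (v + 7)/v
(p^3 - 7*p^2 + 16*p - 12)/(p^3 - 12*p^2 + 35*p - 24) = (p^2 - 4*p + 4)/(p^2 - 9*p + 8)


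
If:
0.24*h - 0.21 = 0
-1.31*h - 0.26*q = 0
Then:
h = 0.88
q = -4.41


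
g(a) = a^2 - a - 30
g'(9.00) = 17.00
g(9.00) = 42.00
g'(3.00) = 5.00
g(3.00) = -24.00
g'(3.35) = 5.70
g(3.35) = -22.13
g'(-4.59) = -10.18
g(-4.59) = -4.34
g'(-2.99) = -6.98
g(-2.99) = -18.07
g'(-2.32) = -5.64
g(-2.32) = -22.30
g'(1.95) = 2.90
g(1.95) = -28.15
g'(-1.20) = -3.40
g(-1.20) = -27.36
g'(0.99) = 0.98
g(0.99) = -30.01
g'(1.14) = 1.28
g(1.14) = -29.84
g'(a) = 2*a - 1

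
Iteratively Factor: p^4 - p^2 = (p)*(p^3 - p) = p*(p + 1)*(p^2 - p) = p^2*(p + 1)*(p - 1)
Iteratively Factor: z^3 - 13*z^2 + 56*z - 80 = (z - 4)*(z^2 - 9*z + 20) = (z - 5)*(z - 4)*(z - 4)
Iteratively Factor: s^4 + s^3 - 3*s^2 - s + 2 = (s - 1)*(s^3 + 2*s^2 - s - 2) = (s - 1)*(s + 2)*(s^2 - 1) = (s - 1)*(s + 1)*(s + 2)*(s - 1)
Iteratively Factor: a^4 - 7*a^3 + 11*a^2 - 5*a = (a - 5)*(a^3 - 2*a^2 + a) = (a - 5)*(a - 1)*(a^2 - a) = a*(a - 5)*(a - 1)*(a - 1)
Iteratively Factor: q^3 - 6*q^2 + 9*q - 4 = (q - 1)*(q^2 - 5*q + 4) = (q - 4)*(q - 1)*(q - 1)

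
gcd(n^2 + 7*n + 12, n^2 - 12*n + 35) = 1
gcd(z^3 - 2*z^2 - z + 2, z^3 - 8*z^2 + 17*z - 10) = z^2 - 3*z + 2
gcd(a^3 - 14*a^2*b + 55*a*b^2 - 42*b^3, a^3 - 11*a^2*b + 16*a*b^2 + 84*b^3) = a^2 - 13*a*b + 42*b^2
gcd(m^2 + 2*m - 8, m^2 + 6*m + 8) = m + 4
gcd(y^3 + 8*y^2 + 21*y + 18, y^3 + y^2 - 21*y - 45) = y^2 + 6*y + 9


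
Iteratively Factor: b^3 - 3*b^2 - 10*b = (b - 5)*(b^2 + 2*b) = (b - 5)*(b + 2)*(b)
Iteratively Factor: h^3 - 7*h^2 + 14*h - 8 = (h - 4)*(h^2 - 3*h + 2) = (h - 4)*(h - 1)*(h - 2)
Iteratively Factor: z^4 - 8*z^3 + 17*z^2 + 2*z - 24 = (z - 4)*(z^3 - 4*z^2 + z + 6) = (z - 4)*(z + 1)*(z^2 - 5*z + 6) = (z - 4)*(z - 3)*(z + 1)*(z - 2)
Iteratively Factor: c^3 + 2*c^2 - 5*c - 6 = (c + 3)*(c^2 - c - 2) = (c - 2)*(c + 3)*(c + 1)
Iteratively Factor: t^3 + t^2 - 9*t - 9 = (t + 1)*(t^2 - 9) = (t - 3)*(t + 1)*(t + 3)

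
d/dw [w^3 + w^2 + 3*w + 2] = 3*w^2 + 2*w + 3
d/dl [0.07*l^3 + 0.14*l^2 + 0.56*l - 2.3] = 0.21*l^2 + 0.28*l + 0.56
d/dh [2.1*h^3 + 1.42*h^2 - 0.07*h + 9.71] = 6.3*h^2 + 2.84*h - 0.07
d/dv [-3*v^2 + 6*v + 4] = 6 - 6*v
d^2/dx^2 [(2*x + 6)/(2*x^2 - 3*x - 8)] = 4*(3*(-2*x - 1)*(-2*x^2 + 3*x + 8) - (x + 3)*(4*x - 3)^2)/(-2*x^2 + 3*x + 8)^3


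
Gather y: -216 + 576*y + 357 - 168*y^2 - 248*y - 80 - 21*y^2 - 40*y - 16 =-189*y^2 + 288*y + 45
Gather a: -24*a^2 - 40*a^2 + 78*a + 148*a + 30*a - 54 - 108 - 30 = -64*a^2 + 256*a - 192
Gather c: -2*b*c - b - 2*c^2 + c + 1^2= -b - 2*c^2 + c*(1 - 2*b) + 1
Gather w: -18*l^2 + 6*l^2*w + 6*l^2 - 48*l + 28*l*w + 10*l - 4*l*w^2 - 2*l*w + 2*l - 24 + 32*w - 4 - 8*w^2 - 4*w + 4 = -12*l^2 - 36*l + w^2*(-4*l - 8) + w*(6*l^2 + 26*l + 28) - 24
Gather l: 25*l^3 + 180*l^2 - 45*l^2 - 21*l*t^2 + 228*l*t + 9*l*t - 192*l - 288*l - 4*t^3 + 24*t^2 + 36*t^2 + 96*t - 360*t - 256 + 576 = 25*l^3 + 135*l^2 + l*(-21*t^2 + 237*t - 480) - 4*t^3 + 60*t^2 - 264*t + 320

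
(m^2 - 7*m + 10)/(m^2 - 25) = (m - 2)/(m + 5)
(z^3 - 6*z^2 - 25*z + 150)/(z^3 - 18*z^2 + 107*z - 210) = (z + 5)/(z - 7)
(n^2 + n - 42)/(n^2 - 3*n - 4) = (-n^2 - n + 42)/(-n^2 + 3*n + 4)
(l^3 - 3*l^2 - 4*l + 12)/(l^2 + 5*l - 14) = (l^2 - l - 6)/(l + 7)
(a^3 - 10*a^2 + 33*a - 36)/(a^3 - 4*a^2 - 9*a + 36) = (a - 3)/(a + 3)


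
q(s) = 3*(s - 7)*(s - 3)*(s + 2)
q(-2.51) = -80.17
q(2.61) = 23.68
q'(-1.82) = 120.17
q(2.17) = 50.15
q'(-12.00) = 1875.00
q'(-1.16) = 70.79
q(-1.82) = 22.96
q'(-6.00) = 615.00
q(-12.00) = -8550.00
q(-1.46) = 61.13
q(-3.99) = -458.62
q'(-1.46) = 92.26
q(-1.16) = 85.54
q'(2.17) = -58.78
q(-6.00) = -1404.00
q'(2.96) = -60.23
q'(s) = 3*(s - 7)*(s - 3) + 3*(s - 7)*(s + 2) + 3*(s - 3)*(s + 2)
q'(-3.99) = 337.80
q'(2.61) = -60.97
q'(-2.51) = 180.18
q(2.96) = 2.40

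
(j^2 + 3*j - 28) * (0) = 0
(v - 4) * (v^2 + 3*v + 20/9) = v^3 - v^2 - 88*v/9 - 80/9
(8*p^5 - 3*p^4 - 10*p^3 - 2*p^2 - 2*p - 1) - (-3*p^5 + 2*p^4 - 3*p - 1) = 11*p^5 - 5*p^4 - 10*p^3 - 2*p^2 + p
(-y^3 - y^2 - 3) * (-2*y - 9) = 2*y^4 + 11*y^3 + 9*y^2 + 6*y + 27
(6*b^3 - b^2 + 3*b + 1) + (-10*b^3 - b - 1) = -4*b^3 - b^2 + 2*b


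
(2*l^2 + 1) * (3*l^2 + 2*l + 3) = 6*l^4 + 4*l^3 + 9*l^2 + 2*l + 3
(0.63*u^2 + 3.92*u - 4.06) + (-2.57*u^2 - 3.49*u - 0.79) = -1.94*u^2 + 0.43*u - 4.85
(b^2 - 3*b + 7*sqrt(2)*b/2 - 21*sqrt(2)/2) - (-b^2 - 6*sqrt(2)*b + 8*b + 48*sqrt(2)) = 2*b^2 - 11*b + 19*sqrt(2)*b/2 - 117*sqrt(2)/2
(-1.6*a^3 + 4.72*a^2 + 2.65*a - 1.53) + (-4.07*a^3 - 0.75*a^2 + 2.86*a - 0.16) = -5.67*a^3 + 3.97*a^2 + 5.51*a - 1.69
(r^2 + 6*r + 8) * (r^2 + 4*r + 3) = r^4 + 10*r^3 + 35*r^2 + 50*r + 24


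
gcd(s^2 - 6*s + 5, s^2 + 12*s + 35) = 1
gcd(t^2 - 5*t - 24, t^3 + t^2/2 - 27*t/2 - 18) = t + 3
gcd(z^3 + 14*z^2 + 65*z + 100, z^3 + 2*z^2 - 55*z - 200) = z^2 + 10*z + 25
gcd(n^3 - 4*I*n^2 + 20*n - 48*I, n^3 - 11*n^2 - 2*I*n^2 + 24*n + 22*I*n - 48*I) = n - 2*I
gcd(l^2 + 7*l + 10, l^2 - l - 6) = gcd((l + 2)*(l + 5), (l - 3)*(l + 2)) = l + 2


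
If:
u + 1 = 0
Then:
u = -1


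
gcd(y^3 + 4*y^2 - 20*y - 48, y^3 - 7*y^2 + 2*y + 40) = y^2 - 2*y - 8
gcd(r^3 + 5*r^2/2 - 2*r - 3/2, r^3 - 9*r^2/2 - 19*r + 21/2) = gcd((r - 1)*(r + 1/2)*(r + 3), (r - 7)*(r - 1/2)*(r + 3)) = r + 3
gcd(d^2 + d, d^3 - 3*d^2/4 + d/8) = d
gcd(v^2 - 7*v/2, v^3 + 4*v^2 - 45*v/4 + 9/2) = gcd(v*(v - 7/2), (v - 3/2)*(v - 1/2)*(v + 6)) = 1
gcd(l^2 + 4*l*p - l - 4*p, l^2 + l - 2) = l - 1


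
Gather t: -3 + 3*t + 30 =3*t + 27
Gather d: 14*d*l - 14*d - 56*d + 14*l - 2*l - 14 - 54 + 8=d*(14*l - 70) + 12*l - 60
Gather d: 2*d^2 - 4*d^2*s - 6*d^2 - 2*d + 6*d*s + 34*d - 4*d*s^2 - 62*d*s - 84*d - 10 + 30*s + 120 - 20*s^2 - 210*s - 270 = d^2*(-4*s - 4) + d*(-4*s^2 - 56*s - 52) - 20*s^2 - 180*s - 160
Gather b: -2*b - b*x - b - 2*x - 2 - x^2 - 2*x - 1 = b*(-x - 3) - x^2 - 4*x - 3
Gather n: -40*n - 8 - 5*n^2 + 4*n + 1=-5*n^2 - 36*n - 7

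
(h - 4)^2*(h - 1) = h^3 - 9*h^2 + 24*h - 16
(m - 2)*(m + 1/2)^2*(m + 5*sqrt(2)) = m^4 - m^3 + 5*sqrt(2)*m^3 - 5*sqrt(2)*m^2 - 7*m^2/4 - 35*sqrt(2)*m/4 - m/2 - 5*sqrt(2)/2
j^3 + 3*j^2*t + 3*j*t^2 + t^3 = (j + t)^3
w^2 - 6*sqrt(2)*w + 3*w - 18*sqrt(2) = (w + 3)*(w - 6*sqrt(2))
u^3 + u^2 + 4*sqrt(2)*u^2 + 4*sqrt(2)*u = u*(u + 1)*(u + 4*sqrt(2))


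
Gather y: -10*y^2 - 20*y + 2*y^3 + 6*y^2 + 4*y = 2*y^3 - 4*y^2 - 16*y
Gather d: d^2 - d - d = d^2 - 2*d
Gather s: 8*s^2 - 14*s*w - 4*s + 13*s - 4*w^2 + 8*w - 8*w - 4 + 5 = 8*s^2 + s*(9 - 14*w) - 4*w^2 + 1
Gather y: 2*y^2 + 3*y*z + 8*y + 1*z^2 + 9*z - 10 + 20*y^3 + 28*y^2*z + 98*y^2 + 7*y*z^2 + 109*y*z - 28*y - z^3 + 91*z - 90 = 20*y^3 + y^2*(28*z + 100) + y*(7*z^2 + 112*z - 20) - z^3 + z^2 + 100*z - 100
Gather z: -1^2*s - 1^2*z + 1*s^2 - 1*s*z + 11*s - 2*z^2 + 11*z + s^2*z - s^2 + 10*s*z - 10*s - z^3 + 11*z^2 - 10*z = -z^3 + 9*z^2 + z*(s^2 + 9*s)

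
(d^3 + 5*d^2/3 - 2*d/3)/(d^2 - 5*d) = (3*d^2 + 5*d - 2)/(3*(d - 5))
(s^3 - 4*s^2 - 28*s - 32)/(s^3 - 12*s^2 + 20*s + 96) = (s + 2)/(s - 6)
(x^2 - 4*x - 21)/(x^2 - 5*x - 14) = (x + 3)/(x + 2)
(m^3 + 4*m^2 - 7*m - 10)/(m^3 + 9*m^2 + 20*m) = (m^2 - m - 2)/(m*(m + 4))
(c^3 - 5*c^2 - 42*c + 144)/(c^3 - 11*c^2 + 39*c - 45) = (c^2 - 2*c - 48)/(c^2 - 8*c + 15)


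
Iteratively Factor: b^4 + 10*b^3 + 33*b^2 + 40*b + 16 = (b + 4)*(b^3 + 6*b^2 + 9*b + 4) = (b + 1)*(b + 4)*(b^2 + 5*b + 4) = (b + 1)^2*(b + 4)*(b + 4)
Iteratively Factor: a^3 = (a)*(a^2) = a^2*(a)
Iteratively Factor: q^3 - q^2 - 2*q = (q)*(q^2 - q - 2) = q*(q + 1)*(q - 2)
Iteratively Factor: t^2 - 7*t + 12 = (t - 4)*(t - 3)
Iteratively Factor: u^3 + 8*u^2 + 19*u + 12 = (u + 1)*(u^2 + 7*u + 12) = (u + 1)*(u + 3)*(u + 4)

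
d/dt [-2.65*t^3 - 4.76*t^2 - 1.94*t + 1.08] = -7.95*t^2 - 9.52*t - 1.94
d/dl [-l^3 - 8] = -3*l^2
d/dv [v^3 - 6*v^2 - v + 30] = 3*v^2 - 12*v - 1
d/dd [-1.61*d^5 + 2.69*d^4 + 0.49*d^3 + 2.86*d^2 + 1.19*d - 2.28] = -8.05*d^4 + 10.76*d^3 + 1.47*d^2 + 5.72*d + 1.19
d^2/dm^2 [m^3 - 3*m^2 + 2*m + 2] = 6*m - 6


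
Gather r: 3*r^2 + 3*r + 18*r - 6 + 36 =3*r^2 + 21*r + 30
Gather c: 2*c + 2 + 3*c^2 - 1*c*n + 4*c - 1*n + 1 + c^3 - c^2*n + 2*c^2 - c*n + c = c^3 + c^2*(5 - n) + c*(7 - 2*n) - n + 3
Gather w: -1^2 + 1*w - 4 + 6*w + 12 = 7*w + 7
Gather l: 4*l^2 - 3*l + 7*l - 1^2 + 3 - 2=4*l^2 + 4*l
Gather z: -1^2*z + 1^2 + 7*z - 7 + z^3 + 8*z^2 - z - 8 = z^3 + 8*z^2 + 5*z - 14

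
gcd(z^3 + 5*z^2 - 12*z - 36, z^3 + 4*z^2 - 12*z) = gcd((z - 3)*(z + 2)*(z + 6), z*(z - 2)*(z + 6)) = z + 6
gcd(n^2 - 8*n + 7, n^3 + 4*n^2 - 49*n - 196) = n - 7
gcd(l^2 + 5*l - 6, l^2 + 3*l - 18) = l + 6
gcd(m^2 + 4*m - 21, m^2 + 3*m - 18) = m - 3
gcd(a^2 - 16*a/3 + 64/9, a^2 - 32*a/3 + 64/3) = a - 8/3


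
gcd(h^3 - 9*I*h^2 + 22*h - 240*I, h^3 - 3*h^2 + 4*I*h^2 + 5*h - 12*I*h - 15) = h + 5*I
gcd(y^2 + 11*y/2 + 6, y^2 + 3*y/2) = y + 3/2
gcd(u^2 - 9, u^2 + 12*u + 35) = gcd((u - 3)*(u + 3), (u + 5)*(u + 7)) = 1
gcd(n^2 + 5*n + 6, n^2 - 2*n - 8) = n + 2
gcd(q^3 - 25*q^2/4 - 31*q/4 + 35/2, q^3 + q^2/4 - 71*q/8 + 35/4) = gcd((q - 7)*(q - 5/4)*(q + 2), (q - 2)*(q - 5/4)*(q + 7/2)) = q - 5/4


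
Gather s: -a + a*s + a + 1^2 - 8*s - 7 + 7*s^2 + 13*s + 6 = 7*s^2 + s*(a + 5)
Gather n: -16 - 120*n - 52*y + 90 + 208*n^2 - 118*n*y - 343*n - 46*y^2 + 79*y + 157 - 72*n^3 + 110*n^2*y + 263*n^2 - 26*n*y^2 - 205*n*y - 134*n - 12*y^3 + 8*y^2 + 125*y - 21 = -72*n^3 + n^2*(110*y + 471) + n*(-26*y^2 - 323*y - 597) - 12*y^3 - 38*y^2 + 152*y + 210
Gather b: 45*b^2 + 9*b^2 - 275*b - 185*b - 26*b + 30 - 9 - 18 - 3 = 54*b^2 - 486*b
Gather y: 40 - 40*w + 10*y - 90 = -40*w + 10*y - 50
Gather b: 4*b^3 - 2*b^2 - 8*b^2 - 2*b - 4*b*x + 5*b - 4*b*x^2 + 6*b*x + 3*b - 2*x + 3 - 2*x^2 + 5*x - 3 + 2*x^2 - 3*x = 4*b^3 - 10*b^2 + b*(-4*x^2 + 2*x + 6)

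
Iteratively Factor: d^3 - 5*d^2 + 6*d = (d)*(d^2 - 5*d + 6) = d*(d - 3)*(d - 2)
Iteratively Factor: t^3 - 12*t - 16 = (t - 4)*(t^2 + 4*t + 4) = (t - 4)*(t + 2)*(t + 2)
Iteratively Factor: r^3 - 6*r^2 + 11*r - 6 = (r - 3)*(r^2 - 3*r + 2) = (r - 3)*(r - 1)*(r - 2)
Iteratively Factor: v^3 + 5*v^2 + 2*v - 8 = (v + 2)*(v^2 + 3*v - 4) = (v + 2)*(v + 4)*(v - 1)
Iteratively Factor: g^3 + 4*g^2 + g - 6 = (g + 3)*(g^2 + g - 2) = (g + 2)*(g + 3)*(g - 1)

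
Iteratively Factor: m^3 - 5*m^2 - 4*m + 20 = (m - 5)*(m^2 - 4) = (m - 5)*(m + 2)*(m - 2)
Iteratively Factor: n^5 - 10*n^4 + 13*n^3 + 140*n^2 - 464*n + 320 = (n - 5)*(n^4 - 5*n^3 - 12*n^2 + 80*n - 64) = (n - 5)*(n + 4)*(n^3 - 9*n^2 + 24*n - 16) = (n - 5)*(n - 4)*(n + 4)*(n^2 - 5*n + 4) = (n - 5)*(n - 4)^2*(n + 4)*(n - 1)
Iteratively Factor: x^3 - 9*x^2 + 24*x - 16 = (x - 4)*(x^2 - 5*x + 4) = (x - 4)^2*(x - 1)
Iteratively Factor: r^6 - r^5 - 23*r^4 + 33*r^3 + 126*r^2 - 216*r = (r - 3)*(r^5 + 2*r^4 - 17*r^3 - 18*r^2 + 72*r) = (r - 3)*(r + 3)*(r^4 - r^3 - 14*r^2 + 24*r) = (r - 3)^2*(r + 3)*(r^3 + 2*r^2 - 8*r) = r*(r - 3)^2*(r + 3)*(r^2 + 2*r - 8) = r*(r - 3)^2*(r - 2)*(r + 3)*(r + 4)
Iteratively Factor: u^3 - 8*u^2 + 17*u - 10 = (u - 5)*(u^2 - 3*u + 2) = (u - 5)*(u - 1)*(u - 2)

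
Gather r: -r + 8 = 8 - r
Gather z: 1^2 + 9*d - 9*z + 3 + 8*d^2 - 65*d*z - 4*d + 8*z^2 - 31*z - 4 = 8*d^2 + 5*d + 8*z^2 + z*(-65*d - 40)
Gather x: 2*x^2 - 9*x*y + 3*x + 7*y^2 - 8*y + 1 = 2*x^2 + x*(3 - 9*y) + 7*y^2 - 8*y + 1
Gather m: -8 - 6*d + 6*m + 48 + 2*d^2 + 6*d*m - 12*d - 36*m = 2*d^2 - 18*d + m*(6*d - 30) + 40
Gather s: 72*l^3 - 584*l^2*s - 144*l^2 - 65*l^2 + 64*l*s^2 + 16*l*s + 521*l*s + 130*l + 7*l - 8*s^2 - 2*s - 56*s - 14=72*l^3 - 209*l^2 + 137*l + s^2*(64*l - 8) + s*(-584*l^2 + 537*l - 58) - 14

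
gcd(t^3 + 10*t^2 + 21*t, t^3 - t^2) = t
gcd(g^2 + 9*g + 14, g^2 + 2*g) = g + 2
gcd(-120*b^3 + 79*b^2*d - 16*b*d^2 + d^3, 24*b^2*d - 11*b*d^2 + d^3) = 24*b^2 - 11*b*d + d^2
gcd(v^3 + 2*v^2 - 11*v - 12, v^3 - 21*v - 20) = v^2 + 5*v + 4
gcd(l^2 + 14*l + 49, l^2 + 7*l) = l + 7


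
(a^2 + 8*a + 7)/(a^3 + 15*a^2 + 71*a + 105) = (a + 1)/(a^2 + 8*a + 15)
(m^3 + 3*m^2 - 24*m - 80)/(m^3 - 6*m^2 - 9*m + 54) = (m^3 + 3*m^2 - 24*m - 80)/(m^3 - 6*m^2 - 9*m + 54)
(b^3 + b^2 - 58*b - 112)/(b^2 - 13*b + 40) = (b^2 + 9*b + 14)/(b - 5)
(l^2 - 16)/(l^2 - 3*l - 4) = (l + 4)/(l + 1)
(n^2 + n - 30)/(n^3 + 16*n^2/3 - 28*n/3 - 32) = 3*(n - 5)/(3*n^2 - 2*n - 16)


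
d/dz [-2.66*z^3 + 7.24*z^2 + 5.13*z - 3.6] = -7.98*z^2 + 14.48*z + 5.13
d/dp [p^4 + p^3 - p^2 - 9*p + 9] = 4*p^3 + 3*p^2 - 2*p - 9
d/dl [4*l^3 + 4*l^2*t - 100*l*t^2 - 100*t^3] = 12*l^2 + 8*l*t - 100*t^2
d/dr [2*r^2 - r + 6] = 4*r - 1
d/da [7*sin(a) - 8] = 7*cos(a)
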